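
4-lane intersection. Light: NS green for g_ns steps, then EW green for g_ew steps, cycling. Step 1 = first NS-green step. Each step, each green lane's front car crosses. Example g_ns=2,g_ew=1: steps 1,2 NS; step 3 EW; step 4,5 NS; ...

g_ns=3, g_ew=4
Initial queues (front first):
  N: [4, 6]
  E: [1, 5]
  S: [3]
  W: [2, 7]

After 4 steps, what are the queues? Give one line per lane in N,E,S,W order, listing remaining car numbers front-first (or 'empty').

Step 1 [NS]: N:car4-GO,E:wait,S:car3-GO,W:wait | queues: N=1 E=2 S=0 W=2
Step 2 [NS]: N:car6-GO,E:wait,S:empty,W:wait | queues: N=0 E=2 S=0 W=2
Step 3 [NS]: N:empty,E:wait,S:empty,W:wait | queues: N=0 E=2 S=0 W=2
Step 4 [EW]: N:wait,E:car1-GO,S:wait,W:car2-GO | queues: N=0 E=1 S=0 W=1

N: empty
E: 5
S: empty
W: 7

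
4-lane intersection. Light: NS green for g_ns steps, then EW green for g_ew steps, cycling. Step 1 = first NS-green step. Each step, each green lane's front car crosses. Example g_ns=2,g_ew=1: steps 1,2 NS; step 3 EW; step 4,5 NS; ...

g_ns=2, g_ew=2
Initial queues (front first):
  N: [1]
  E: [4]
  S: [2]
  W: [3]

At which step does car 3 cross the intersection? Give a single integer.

Step 1 [NS]: N:car1-GO,E:wait,S:car2-GO,W:wait | queues: N=0 E=1 S=0 W=1
Step 2 [NS]: N:empty,E:wait,S:empty,W:wait | queues: N=0 E=1 S=0 W=1
Step 3 [EW]: N:wait,E:car4-GO,S:wait,W:car3-GO | queues: N=0 E=0 S=0 W=0
Car 3 crosses at step 3

3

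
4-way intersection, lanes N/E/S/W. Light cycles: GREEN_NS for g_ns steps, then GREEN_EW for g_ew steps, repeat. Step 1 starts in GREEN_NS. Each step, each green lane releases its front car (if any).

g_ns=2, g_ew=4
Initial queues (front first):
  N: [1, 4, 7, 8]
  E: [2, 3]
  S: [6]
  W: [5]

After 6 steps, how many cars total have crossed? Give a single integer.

Answer: 6

Derivation:
Step 1 [NS]: N:car1-GO,E:wait,S:car6-GO,W:wait | queues: N=3 E=2 S=0 W=1
Step 2 [NS]: N:car4-GO,E:wait,S:empty,W:wait | queues: N=2 E=2 S=0 W=1
Step 3 [EW]: N:wait,E:car2-GO,S:wait,W:car5-GO | queues: N=2 E=1 S=0 W=0
Step 4 [EW]: N:wait,E:car3-GO,S:wait,W:empty | queues: N=2 E=0 S=0 W=0
Step 5 [EW]: N:wait,E:empty,S:wait,W:empty | queues: N=2 E=0 S=0 W=0
Step 6 [EW]: N:wait,E:empty,S:wait,W:empty | queues: N=2 E=0 S=0 W=0
Cars crossed by step 6: 6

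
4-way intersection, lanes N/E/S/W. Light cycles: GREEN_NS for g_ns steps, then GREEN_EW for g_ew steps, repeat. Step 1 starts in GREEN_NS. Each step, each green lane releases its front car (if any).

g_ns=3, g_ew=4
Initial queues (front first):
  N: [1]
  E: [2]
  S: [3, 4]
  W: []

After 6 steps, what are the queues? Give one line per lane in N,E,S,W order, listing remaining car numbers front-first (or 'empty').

Step 1 [NS]: N:car1-GO,E:wait,S:car3-GO,W:wait | queues: N=0 E=1 S=1 W=0
Step 2 [NS]: N:empty,E:wait,S:car4-GO,W:wait | queues: N=0 E=1 S=0 W=0
Step 3 [NS]: N:empty,E:wait,S:empty,W:wait | queues: N=0 E=1 S=0 W=0
Step 4 [EW]: N:wait,E:car2-GO,S:wait,W:empty | queues: N=0 E=0 S=0 W=0

N: empty
E: empty
S: empty
W: empty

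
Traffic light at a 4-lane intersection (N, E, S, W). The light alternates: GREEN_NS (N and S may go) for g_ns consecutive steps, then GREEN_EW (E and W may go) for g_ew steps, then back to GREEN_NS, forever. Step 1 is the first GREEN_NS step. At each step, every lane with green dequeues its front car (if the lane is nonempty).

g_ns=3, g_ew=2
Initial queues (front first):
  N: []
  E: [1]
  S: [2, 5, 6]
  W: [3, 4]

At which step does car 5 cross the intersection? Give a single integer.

Step 1 [NS]: N:empty,E:wait,S:car2-GO,W:wait | queues: N=0 E=1 S=2 W=2
Step 2 [NS]: N:empty,E:wait,S:car5-GO,W:wait | queues: N=0 E=1 S=1 W=2
Step 3 [NS]: N:empty,E:wait,S:car6-GO,W:wait | queues: N=0 E=1 S=0 W=2
Step 4 [EW]: N:wait,E:car1-GO,S:wait,W:car3-GO | queues: N=0 E=0 S=0 W=1
Step 5 [EW]: N:wait,E:empty,S:wait,W:car4-GO | queues: N=0 E=0 S=0 W=0
Car 5 crosses at step 2

2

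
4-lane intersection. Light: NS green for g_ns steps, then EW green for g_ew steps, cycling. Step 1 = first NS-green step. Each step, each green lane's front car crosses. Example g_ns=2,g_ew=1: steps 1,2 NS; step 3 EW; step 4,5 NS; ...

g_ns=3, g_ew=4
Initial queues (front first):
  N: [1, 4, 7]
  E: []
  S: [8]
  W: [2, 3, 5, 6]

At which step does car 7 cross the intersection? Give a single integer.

Step 1 [NS]: N:car1-GO,E:wait,S:car8-GO,W:wait | queues: N=2 E=0 S=0 W=4
Step 2 [NS]: N:car4-GO,E:wait,S:empty,W:wait | queues: N=1 E=0 S=0 W=4
Step 3 [NS]: N:car7-GO,E:wait,S:empty,W:wait | queues: N=0 E=0 S=0 W=4
Step 4 [EW]: N:wait,E:empty,S:wait,W:car2-GO | queues: N=0 E=0 S=0 W=3
Step 5 [EW]: N:wait,E:empty,S:wait,W:car3-GO | queues: N=0 E=0 S=0 W=2
Step 6 [EW]: N:wait,E:empty,S:wait,W:car5-GO | queues: N=0 E=0 S=0 W=1
Step 7 [EW]: N:wait,E:empty,S:wait,W:car6-GO | queues: N=0 E=0 S=0 W=0
Car 7 crosses at step 3

3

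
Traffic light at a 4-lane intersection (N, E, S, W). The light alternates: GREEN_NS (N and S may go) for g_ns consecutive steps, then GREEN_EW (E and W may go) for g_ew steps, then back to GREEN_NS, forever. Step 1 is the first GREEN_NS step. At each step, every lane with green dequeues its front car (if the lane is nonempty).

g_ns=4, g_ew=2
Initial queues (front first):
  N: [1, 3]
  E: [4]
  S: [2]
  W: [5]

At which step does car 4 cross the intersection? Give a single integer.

Step 1 [NS]: N:car1-GO,E:wait,S:car2-GO,W:wait | queues: N=1 E=1 S=0 W=1
Step 2 [NS]: N:car3-GO,E:wait,S:empty,W:wait | queues: N=0 E=1 S=0 W=1
Step 3 [NS]: N:empty,E:wait,S:empty,W:wait | queues: N=0 E=1 S=0 W=1
Step 4 [NS]: N:empty,E:wait,S:empty,W:wait | queues: N=0 E=1 S=0 W=1
Step 5 [EW]: N:wait,E:car4-GO,S:wait,W:car5-GO | queues: N=0 E=0 S=0 W=0
Car 4 crosses at step 5

5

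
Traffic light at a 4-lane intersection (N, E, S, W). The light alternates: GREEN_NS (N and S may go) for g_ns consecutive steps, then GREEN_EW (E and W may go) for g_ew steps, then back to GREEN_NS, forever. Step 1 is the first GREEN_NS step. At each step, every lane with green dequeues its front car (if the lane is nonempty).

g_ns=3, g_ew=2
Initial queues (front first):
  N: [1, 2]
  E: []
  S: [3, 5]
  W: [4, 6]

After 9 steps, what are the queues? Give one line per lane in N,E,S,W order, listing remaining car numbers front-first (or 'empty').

Step 1 [NS]: N:car1-GO,E:wait,S:car3-GO,W:wait | queues: N=1 E=0 S=1 W=2
Step 2 [NS]: N:car2-GO,E:wait,S:car5-GO,W:wait | queues: N=0 E=0 S=0 W=2
Step 3 [NS]: N:empty,E:wait,S:empty,W:wait | queues: N=0 E=0 S=0 W=2
Step 4 [EW]: N:wait,E:empty,S:wait,W:car4-GO | queues: N=0 E=0 S=0 W=1
Step 5 [EW]: N:wait,E:empty,S:wait,W:car6-GO | queues: N=0 E=0 S=0 W=0

N: empty
E: empty
S: empty
W: empty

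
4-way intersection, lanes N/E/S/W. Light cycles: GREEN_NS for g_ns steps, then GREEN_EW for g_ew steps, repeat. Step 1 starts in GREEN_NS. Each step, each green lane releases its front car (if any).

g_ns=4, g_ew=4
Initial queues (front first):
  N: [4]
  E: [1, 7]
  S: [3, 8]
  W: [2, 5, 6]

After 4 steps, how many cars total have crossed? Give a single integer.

Step 1 [NS]: N:car4-GO,E:wait,S:car3-GO,W:wait | queues: N=0 E=2 S=1 W=3
Step 2 [NS]: N:empty,E:wait,S:car8-GO,W:wait | queues: N=0 E=2 S=0 W=3
Step 3 [NS]: N:empty,E:wait,S:empty,W:wait | queues: N=0 E=2 S=0 W=3
Step 4 [NS]: N:empty,E:wait,S:empty,W:wait | queues: N=0 E=2 S=0 W=3
Cars crossed by step 4: 3

Answer: 3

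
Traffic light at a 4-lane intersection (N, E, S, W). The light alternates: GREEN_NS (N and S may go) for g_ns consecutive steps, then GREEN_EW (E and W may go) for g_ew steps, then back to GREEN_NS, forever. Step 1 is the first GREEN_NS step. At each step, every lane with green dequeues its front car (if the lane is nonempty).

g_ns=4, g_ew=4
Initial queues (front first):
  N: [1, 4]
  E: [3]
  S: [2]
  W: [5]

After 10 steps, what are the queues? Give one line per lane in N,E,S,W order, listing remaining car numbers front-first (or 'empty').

Step 1 [NS]: N:car1-GO,E:wait,S:car2-GO,W:wait | queues: N=1 E=1 S=0 W=1
Step 2 [NS]: N:car4-GO,E:wait,S:empty,W:wait | queues: N=0 E=1 S=0 W=1
Step 3 [NS]: N:empty,E:wait,S:empty,W:wait | queues: N=0 E=1 S=0 W=1
Step 4 [NS]: N:empty,E:wait,S:empty,W:wait | queues: N=0 E=1 S=0 W=1
Step 5 [EW]: N:wait,E:car3-GO,S:wait,W:car5-GO | queues: N=0 E=0 S=0 W=0

N: empty
E: empty
S: empty
W: empty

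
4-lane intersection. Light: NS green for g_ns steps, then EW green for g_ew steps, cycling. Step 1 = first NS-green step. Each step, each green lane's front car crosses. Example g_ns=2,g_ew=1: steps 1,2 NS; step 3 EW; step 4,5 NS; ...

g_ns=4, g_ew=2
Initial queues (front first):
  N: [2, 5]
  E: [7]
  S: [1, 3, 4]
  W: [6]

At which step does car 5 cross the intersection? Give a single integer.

Step 1 [NS]: N:car2-GO,E:wait,S:car1-GO,W:wait | queues: N=1 E=1 S=2 W=1
Step 2 [NS]: N:car5-GO,E:wait,S:car3-GO,W:wait | queues: N=0 E=1 S=1 W=1
Step 3 [NS]: N:empty,E:wait,S:car4-GO,W:wait | queues: N=0 E=1 S=0 W=1
Step 4 [NS]: N:empty,E:wait,S:empty,W:wait | queues: N=0 E=1 S=0 W=1
Step 5 [EW]: N:wait,E:car7-GO,S:wait,W:car6-GO | queues: N=0 E=0 S=0 W=0
Car 5 crosses at step 2

2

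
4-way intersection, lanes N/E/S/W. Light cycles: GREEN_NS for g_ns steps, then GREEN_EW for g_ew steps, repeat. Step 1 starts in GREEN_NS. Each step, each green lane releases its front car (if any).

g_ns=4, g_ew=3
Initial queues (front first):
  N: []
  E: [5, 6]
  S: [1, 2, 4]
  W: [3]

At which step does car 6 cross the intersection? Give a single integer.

Step 1 [NS]: N:empty,E:wait,S:car1-GO,W:wait | queues: N=0 E=2 S=2 W=1
Step 2 [NS]: N:empty,E:wait,S:car2-GO,W:wait | queues: N=0 E=2 S=1 W=1
Step 3 [NS]: N:empty,E:wait,S:car4-GO,W:wait | queues: N=0 E=2 S=0 W=1
Step 4 [NS]: N:empty,E:wait,S:empty,W:wait | queues: N=0 E=2 S=0 W=1
Step 5 [EW]: N:wait,E:car5-GO,S:wait,W:car3-GO | queues: N=0 E=1 S=0 W=0
Step 6 [EW]: N:wait,E:car6-GO,S:wait,W:empty | queues: N=0 E=0 S=0 W=0
Car 6 crosses at step 6

6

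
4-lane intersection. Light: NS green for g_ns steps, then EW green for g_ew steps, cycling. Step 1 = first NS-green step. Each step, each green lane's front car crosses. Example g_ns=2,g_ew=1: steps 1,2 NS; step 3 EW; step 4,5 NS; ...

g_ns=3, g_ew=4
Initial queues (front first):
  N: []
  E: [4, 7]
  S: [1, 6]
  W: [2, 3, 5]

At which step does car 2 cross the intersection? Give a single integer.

Step 1 [NS]: N:empty,E:wait,S:car1-GO,W:wait | queues: N=0 E=2 S=1 W=3
Step 2 [NS]: N:empty,E:wait,S:car6-GO,W:wait | queues: N=0 E=2 S=0 W=3
Step 3 [NS]: N:empty,E:wait,S:empty,W:wait | queues: N=0 E=2 S=0 W=3
Step 4 [EW]: N:wait,E:car4-GO,S:wait,W:car2-GO | queues: N=0 E=1 S=0 W=2
Step 5 [EW]: N:wait,E:car7-GO,S:wait,W:car3-GO | queues: N=0 E=0 S=0 W=1
Step 6 [EW]: N:wait,E:empty,S:wait,W:car5-GO | queues: N=0 E=0 S=0 W=0
Car 2 crosses at step 4

4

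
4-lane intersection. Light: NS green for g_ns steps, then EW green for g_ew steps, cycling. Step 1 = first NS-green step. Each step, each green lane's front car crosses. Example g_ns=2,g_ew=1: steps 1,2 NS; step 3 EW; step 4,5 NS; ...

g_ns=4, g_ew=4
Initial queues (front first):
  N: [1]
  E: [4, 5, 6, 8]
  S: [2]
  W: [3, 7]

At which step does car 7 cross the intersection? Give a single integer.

Step 1 [NS]: N:car1-GO,E:wait,S:car2-GO,W:wait | queues: N=0 E=4 S=0 W=2
Step 2 [NS]: N:empty,E:wait,S:empty,W:wait | queues: N=0 E=4 S=0 W=2
Step 3 [NS]: N:empty,E:wait,S:empty,W:wait | queues: N=0 E=4 S=0 W=2
Step 4 [NS]: N:empty,E:wait,S:empty,W:wait | queues: N=0 E=4 S=0 W=2
Step 5 [EW]: N:wait,E:car4-GO,S:wait,W:car3-GO | queues: N=0 E=3 S=0 W=1
Step 6 [EW]: N:wait,E:car5-GO,S:wait,W:car7-GO | queues: N=0 E=2 S=0 W=0
Step 7 [EW]: N:wait,E:car6-GO,S:wait,W:empty | queues: N=0 E=1 S=0 W=0
Step 8 [EW]: N:wait,E:car8-GO,S:wait,W:empty | queues: N=0 E=0 S=0 W=0
Car 7 crosses at step 6

6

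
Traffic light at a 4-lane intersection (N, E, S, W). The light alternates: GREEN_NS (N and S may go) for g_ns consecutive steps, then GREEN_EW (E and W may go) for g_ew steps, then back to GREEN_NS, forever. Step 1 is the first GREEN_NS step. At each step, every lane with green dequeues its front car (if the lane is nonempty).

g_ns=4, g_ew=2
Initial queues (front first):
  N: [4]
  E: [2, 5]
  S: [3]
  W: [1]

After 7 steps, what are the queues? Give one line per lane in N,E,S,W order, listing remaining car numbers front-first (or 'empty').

Step 1 [NS]: N:car4-GO,E:wait,S:car3-GO,W:wait | queues: N=0 E=2 S=0 W=1
Step 2 [NS]: N:empty,E:wait,S:empty,W:wait | queues: N=0 E=2 S=0 W=1
Step 3 [NS]: N:empty,E:wait,S:empty,W:wait | queues: N=0 E=2 S=0 W=1
Step 4 [NS]: N:empty,E:wait,S:empty,W:wait | queues: N=0 E=2 S=0 W=1
Step 5 [EW]: N:wait,E:car2-GO,S:wait,W:car1-GO | queues: N=0 E=1 S=0 W=0
Step 6 [EW]: N:wait,E:car5-GO,S:wait,W:empty | queues: N=0 E=0 S=0 W=0

N: empty
E: empty
S: empty
W: empty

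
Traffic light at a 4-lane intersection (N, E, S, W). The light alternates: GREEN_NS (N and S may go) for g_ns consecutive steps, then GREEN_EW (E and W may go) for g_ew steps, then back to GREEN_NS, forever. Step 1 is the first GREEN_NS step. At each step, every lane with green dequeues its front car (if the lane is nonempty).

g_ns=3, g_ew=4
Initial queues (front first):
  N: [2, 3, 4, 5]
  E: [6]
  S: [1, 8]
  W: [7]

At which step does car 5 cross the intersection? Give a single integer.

Step 1 [NS]: N:car2-GO,E:wait,S:car1-GO,W:wait | queues: N=3 E=1 S=1 W=1
Step 2 [NS]: N:car3-GO,E:wait,S:car8-GO,W:wait | queues: N=2 E=1 S=0 W=1
Step 3 [NS]: N:car4-GO,E:wait,S:empty,W:wait | queues: N=1 E=1 S=0 W=1
Step 4 [EW]: N:wait,E:car6-GO,S:wait,W:car7-GO | queues: N=1 E=0 S=0 W=0
Step 5 [EW]: N:wait,E:empty,S:wait,W:empty | queues: N=1 E=0 S=0 W=0
Step 6 [EW]: N:wait,E:empty,S:wait,W:empty | queues: N=1 E=0 S=0 W=0
Step 7 [EW]: N:wait,E:empty,S:wait,W:empty | queues: N=1 E=0 S=0 W=0
Step 8 [NS]: N:car5-GO,E:wait,S:empty,W:wait | queues: N=0 E=0 S=0 W=0
Car 5 crosses at step 8

8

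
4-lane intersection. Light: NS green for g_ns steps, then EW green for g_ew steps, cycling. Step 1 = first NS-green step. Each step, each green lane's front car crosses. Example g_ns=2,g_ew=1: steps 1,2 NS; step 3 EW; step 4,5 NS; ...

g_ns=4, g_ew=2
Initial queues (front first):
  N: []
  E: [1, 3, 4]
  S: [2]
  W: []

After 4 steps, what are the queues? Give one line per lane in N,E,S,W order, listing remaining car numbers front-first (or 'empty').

Step 1 [NS]: N:empty,E:wait,S:car2-GO,W:wait | queues: N=0 E=3 S=0 W=0
Step 2 [NS]: N:empty,E:wait,S:empty,W:wait | queues: N=0 E=3 S=0 W=0
Step 3 [NS]: N:empty,E:wait,S:empty,W:wait | queues: N=0 E=3 S=0 W=0
Step 4 [NS]: N:empty,E:wait,S:empty,W:wait | queues: N=0 E=3 S=0 W=0

N: empty
E: 1 3 4
S: empty
W: empty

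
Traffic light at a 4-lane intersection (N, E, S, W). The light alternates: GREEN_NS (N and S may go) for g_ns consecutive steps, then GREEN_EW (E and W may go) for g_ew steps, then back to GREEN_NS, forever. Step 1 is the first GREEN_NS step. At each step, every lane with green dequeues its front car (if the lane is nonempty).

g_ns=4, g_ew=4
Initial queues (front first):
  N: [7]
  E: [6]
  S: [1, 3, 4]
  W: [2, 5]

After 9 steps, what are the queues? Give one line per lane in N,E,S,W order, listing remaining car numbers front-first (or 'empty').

Step 1 [NS]: N:car7-GO,E:wait,S:car1-GO,W:wait | queues: N=0 E=1 S=2 W=2
Step 2 [NS]: N:empty,E:wait,S:car3-GO,W:wait | queues: N=0 E=1 S=1 W=2
Step 3 [NS]: N:empty,E:wait,S:car4-GO,W:wait | queues: N=0 E=1 S=0 W=2
Step 4 [NS]: N:empty,E:wait,S:empty,W:wait | queues: N=0 E=1 S=0 W=2
Step 5 [EW]: N:wait,E:car6-GO,S:wait,W:car2-GO | queues: N=0 E=0 S=0 W=1
Step 6 [EW]: N:wait,E:empty,S:wait,W:car5-GO | queues: N=0 E=0 S=0 W=0

N: empty
E: empty
S: empty
W: empty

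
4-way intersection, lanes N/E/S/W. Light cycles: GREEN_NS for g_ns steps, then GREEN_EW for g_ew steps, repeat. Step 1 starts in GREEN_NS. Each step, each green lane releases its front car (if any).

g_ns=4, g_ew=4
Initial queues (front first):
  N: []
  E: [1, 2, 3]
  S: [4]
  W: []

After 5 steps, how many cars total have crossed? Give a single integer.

Answer: 2

Derivation:
Step 1 [NS]: N:empty,E:wait,S:car4-GO,W:wait | queues: N=0 E=3 S=0 W=0
Step 2 [NS]: N:empty,E:wait,S:empty,W:wait | queues: N=0 E=3 S=0 W=0
Step 3 [NS]: N:empty,E:wait,S:empty,W:wait | queues: N=0 E=3 S=0 W=0
Step 4 [NS]: N:empty,E:wait,S:empty,W:wait | queues: N=0 E=3 S=0 W=0
Step 5 [EW]: N:wait,E:car1-GO,S:wait,W:empty | queues: N=0 E=2 S=0 W=0
Cars crossed by step 5: 2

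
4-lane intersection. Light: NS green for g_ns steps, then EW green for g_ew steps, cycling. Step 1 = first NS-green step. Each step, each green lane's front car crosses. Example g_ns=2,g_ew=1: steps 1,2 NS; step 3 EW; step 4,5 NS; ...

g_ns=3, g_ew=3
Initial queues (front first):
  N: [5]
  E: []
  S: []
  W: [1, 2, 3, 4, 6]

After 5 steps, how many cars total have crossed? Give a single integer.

Answer: 3

Derivation:
Step 1 [NS]: N:car5-GO,E:wait,S:empty,W:wait | queues: N=0 E=0 S=0 W=5
Step 2 [NS]: N:empty,E:wait,S:empty,W:wait | queues: N=0 E=0 S=0 W=5
Step 3 [NS]: N:empty,E:wait,S:empty,W:wait | queues: N=0 E=0 S=0 W=5
Step 4 [EW]: N:wait,E:empty,S:wait,W:car1-GO | queues: N=0 E=0 S=0 W=4
Step 5 [EW]: N:wait,E:empty,S:wait,W:car2-GO | queues: N=0 E=0 S=0 W=3
Cars crossed by step 5: 3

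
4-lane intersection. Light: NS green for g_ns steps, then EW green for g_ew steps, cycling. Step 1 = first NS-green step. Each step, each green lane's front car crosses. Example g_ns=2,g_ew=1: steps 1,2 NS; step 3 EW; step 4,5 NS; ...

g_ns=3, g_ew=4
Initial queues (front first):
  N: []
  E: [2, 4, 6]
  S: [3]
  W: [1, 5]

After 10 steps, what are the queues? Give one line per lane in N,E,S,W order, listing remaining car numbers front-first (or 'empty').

Step 1 [NS]: N:empty,E:wait,S:car3-GO,W:wait | queues: N=0 E=3 S=0 W=2
Step 2 [NS]: N:empty,E:wait,S:empty,W:wait | queues: N=0 E=3 S=0 W=2
Step 3 [NS]: N:empty,E:wait,S:empty,W:wait | queues: N=0 E=3 S=0 W=2
Step 4 [EW]: N:wait,E:car2-GO,S:wait,W:car1-GO | queues: N=0 E=2 S=0 W=1
Step 5 [EW]: N:wait,E:car4-GO,S:wait,W:car5-GO | queues: N=0 E=1 S=0 W=0
Step 6 [EW]: N:wait,E:car6-GO,S:wait,W:empty | queues: N=0 E=0 S=0 W=0

N: empty
E: empty
S: empty
W: empty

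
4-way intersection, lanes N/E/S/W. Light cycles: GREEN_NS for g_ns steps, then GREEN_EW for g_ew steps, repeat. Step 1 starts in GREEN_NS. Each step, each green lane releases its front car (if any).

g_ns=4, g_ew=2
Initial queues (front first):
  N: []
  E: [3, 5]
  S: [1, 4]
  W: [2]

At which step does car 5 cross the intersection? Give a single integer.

Step 1 [NS]: N:empty,E:wait,S:car1-GO,W:wait | queues: N=0 E=2 S=1 W=1
Step 2 [NS]: N:empty,E:wait,S:car4-GO,W:wait | queues: N=0 E=2 S=0 W=1
Step 3 [NS]: N:empty,E:wait,S:empty,W:wait | queues: N=0 E=2 S=0 W=1
Step 4 [NS]: N:empty,E:wait,S:empty,W:wait | queues: N=0 E=2 S=0 W=1
Step 5 [EW]: N:wait,E:car3-GO,S:wait,W:car2-GO | queues: N=0 E=1 S=0 W=0
Step 6 [EW]: N:wait,E:car5-GO,S:wait,W:empty | queues: N=0 E=0 S=0 W=0
Car 5 crosses at step 6

6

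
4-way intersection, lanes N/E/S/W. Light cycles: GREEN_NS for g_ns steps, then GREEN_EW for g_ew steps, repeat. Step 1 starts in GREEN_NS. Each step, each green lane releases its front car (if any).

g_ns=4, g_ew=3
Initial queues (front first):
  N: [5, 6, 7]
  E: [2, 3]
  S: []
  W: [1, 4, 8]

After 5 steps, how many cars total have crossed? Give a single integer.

Step 1 [NS]: N:car5-GO,E:wait,S:empty,W:wait | queues: N=2 E=2 S=0 W=3
Step 2 [NS]: N:car6-GO,E:wait,S:empty,W:wait | queues: N=1 E=2 S=0 W=3
Step 3 [NS]: N:car7-GO,E:wait,S:empty,W:wait | queues: N=0 E=2 S=0 W=3
Step 4 [NS]: N:empty,E:wait,S:empty,W:wait | queues: N=0 E=2 S=0 W=3
Step 5 [EW]: N:wait,E:car2-GO,S:wait,W:car1-GO | queues: N=0 E=1 S=0 W=2
Cars crossed by step 5: 5

Answer: 5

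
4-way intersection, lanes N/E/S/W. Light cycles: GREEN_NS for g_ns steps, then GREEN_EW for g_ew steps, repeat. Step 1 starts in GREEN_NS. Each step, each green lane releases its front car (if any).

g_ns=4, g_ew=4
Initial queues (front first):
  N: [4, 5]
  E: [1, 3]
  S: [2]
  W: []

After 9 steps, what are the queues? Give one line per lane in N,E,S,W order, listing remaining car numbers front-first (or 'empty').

Step 1 [NS]: N:car4-GO,E:wait,S:car2-GO,W:wait | queues: N=1 E=2 S=0 W=0
Step 2 [NS]: N:car5-GO,E:wait,S:empty,W:wait | queues: N=0 E=2 S=0 W=0
Step 3 [NS]: N:empty,E:wait,S:empty,W:wait | queues: N=0 E=2 S=0 W=0
Step 4 [NS]: N:empty,E:wait,S:empty,W:wait | queues: N=0 E=2 S=0 W=0
Step 5 [EW]: N:wait,E:car1-GO,S:wait,W:empty | queues: N=0 E=1 S=0 W=0
Step 6 [EW]: N:wait,E:car3-GO,S:wait,W:empty | queues: N=0 E=0 S=0 W=0

N: empty
E: empty
S: empty
W: empty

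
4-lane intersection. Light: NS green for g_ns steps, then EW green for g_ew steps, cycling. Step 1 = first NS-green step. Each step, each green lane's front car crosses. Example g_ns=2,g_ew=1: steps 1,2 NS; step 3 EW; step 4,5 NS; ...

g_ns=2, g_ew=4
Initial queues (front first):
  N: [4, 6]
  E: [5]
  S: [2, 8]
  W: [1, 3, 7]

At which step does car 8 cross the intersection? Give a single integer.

Step 1 [NS]: N:car4-GO,E:wait,S:car2-GO,W:wait | queues: N=1 E=1 S=1 W=3
Step 2 [NS]: N:car6-GO,E:wait,S:car8-GO,W:wait | queues: N=0 E=1 S=0 W=3
Step 3 [EW]: N:wait,E:car5-GO,S:wait,W:car1-GO | queues: N=0 E=0 S=0 W=2
Step 4 [EW]: N:wait,E:empty,S:wait,W:car3-GO | queues: N=0 E=0 S=0 W=1
Step 5 [EW]: N:wait,E:empty,S:wait,W:car7-GO | queues: N=0 E=0 S=0 W=0
Car 8 crosses at step 2

2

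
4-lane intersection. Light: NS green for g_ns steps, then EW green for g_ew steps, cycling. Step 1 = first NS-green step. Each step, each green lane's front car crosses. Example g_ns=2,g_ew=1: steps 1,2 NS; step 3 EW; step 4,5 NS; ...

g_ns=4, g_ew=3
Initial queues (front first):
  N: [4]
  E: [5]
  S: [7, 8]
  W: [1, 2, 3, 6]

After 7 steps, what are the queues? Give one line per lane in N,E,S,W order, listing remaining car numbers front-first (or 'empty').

Step 1 [NS]: N:car4-GO,E:wait,S:car7-GO,W:wait | queues: N=0 E=1 S=1 W=4
Step 2 [NS]: N:empty,E:wait,S:car8-GO,W:wait | queues: N=0 E=1 S=0 W=4
Step 3 [NS]: N:empty,E:wait,S:empty,W:wait | queues: N=0 E=1 S=0 W=4
Step 4 [NS]: N:empty,E:wait,S:empty,W:wait | queues: N=0 E=1 S=0 W=4
Step 5 [EW]: N:wait,E:car5-GO,S:wait,W:car1-GO | queues: N=0 E=0 S=0 W=3
Step 6 [EW]: N:wait,E:empty,S:wait,W:car2-GO | queues: N=0 E=0 S=0 W=2
Step 7 [EW]: N:wait,E:empty,S:wait,W:car3-GO | queues: N=0 E=0 S=0 W=1

N: empty
E: empty
S: empty
W: 6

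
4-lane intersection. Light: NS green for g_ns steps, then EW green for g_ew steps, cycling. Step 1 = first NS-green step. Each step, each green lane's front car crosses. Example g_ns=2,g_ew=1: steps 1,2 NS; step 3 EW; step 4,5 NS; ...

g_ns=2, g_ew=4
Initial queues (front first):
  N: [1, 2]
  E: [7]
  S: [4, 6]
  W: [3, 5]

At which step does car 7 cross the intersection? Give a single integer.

Step 1 [NS]: N:car1-GO,E:wait,S:car4-GO,W:wait | queues: N=1 E=1 S=1 W=2
Step 2 [NS]: N:car2-GO,E:wait,S:car6-GO,W:wait | queues: N=0 E=1 S=0 W=2
Step 3 [EW]: N:wait,E:car7-GO,S:wait,W:car3-GO | queues: N=0 E=0 S=0 W=1
Step 4 [EW]: N:wait,E:empty,S:wait,W:car5-GO | queues: N=0 E=0 S=0 W=0
Car 7 crosses at step 3

3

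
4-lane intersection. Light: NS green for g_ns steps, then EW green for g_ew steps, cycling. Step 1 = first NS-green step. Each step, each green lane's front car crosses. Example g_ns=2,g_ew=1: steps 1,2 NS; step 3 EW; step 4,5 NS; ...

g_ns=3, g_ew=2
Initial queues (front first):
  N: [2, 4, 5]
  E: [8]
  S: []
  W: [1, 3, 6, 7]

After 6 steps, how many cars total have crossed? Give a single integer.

Step 1 [NS]: N:car2-GO,E:wait,S:empty,W:wait | queues: N=2 E=1 S=0 W=4
Step 2 [NS]: N:car4-GO,E:wait,S:empty,W:wait | queues: N=1 E=1 S=0 W=4
Step 3 [NS]: N:car5-GO,E:wait,S:empty,W:wait | queues: N=0 E=1 S=0 W=4
Step 4 [EW]: N:wait,E:car8-GO,S:wait,W:car1-GO | queues: N=0 E=0 S=0 W=3
Step 5 [EW]: N:wait,E:empty,S:wait,W:car3-GO | queues: N=0 E=0 S=0 W=2
Step 6 [NS]: N:empty,E:wait,S:empty,W:wait | queues: N=0 E=0 S=0 W=2
Cars crossed by step 6: 6

Answer: 6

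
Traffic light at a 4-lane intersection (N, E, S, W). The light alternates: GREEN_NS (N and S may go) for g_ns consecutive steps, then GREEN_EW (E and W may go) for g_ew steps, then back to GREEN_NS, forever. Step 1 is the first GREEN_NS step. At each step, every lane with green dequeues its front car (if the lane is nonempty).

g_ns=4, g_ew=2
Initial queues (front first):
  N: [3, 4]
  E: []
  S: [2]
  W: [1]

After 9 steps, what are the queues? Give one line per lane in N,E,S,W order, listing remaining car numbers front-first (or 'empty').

Step 1 [NS]: N:car3-GO,E:wait,S:car2-GO,W:wait | queues: N=1 E=0 S=0 W=1
Step 2 [NS]: N:car4-GO,E:wait,S:empty,W:wait | queues: N=0 E=0 S=0 W=1
Step 3 [NS]: N:empty,E:wait,S:empty,W:wait | queues: N=0 E=0 S=0 W=1
Step 4 [NS]: N:empty,E:wait,S:empty,W:wait | queues: N=0 E=0 S=0 W=1
Step 5 [EW]: N:wait,E:empty,S:wait,W:car1-GO | queues: N=0 E=0 S=0 W=0

N: empty
E: empty
S: empty
W: empty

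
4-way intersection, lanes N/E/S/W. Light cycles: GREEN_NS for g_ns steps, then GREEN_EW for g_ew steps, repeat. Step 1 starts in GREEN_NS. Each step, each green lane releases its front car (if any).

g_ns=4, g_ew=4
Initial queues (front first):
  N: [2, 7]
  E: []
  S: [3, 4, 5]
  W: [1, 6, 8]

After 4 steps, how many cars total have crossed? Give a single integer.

Step 1 [NS]: N:car2-GO,E:wait,S:car3-GO,W:wait | queues: N=1 E=0 S=2 W=3
Step 2 [NS]: N:car7-GO,E:wait,S:car4-GO,W:wait | queues: N=0 E=0 S=1 W=3
Step 3 [NS]: N:empty,E:wait,S:car5-GO,W:wait | queues: N=0 E=0 S=0 W=3
Step 4 [NS]: N:empty,E:wait,S:empty,W:wait | queues: N=0 E=0 S=0 W=3
Cars crossed by step 4: 5

Answer: 5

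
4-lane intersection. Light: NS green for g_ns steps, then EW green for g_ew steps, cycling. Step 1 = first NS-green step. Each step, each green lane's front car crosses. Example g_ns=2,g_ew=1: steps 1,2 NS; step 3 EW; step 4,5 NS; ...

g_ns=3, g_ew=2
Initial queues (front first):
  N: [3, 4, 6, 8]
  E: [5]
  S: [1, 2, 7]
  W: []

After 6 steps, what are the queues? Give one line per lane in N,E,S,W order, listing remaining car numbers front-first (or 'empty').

Step 1 [NS]: N:car3-GO,E:wait,S:car1-GO,W:wait | queues: N=3 E=1 S=2 W=0
Step 2 [NS]: N:car4-GO,E:wait,S:car2-GO,W:wait | queues: N=2 E=1 S=1 W=0
Step 3 [NS]: N:car6-GO,E:wait,S:car7-GO,W:wait | queues: N=1 E=1 S=0 W=0
Step 4 [EW]: N:wait,E:car5-GO,S:wait,W:empty | queues: N=1 E=0 S=0 W=0
Step 5 [EW]: N:wait,E:empty,S:wait,W:empty | queues: N=1 E=0 S=0 W=0
Step 6 [NS]: N:car8-GO,E:wait,S:empty,W:wait | queues: N=0 E=0 S=0 W=0

N: empty
E: empty
S: empty
W: empty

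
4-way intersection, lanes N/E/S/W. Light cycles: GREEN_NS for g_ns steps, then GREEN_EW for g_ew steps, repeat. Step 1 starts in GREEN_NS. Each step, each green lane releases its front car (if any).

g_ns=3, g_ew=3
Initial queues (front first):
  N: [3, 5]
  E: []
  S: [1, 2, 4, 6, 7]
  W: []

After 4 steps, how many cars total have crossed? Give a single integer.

Answer: 5

Derivation:
Step 1 [NS]: N:car3-GO,E:wait,S:car1-GO,W:wait | queues: N=1 E=0 S=4 W=0
Step 2 [NS]: N:car5-GO,E:wait,S:car2-GO,W:wait | queues: N=0 E=0 S=3 W=0
Step 3 [NS]: N:empty,E:wait,S:car4-GO,W:wait | queues: N=0 E=0 S=2 W=0
Step 4 [EW]: N:wait,E:empty,S:wait,W:empty | queues: N=0 E=0 S=2 W=0
Cars crossed by step 4: 5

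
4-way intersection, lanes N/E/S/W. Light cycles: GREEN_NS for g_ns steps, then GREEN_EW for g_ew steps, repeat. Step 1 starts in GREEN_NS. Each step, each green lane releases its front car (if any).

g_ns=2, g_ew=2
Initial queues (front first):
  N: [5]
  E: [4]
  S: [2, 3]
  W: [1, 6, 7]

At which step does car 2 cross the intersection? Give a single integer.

Step 1 [NS]: N:car5-GO,E:wait,S:car2-GO,W:wait | queues: N=0 E=1 S=1 W=3
Step 2 [NS]: N:empty,E:wait,S:car3-GO,W:wait | queues: N=0 E=1 S=0 W=3
Step 3 [EW]: N:wait,E:car4-GO,S:wait,W:car1-GO | queues: N=0 E=0 S=0 W=2
Step 4 [EW]: N:wait,E:empty,S:wait,W:car6-GO | queues: N=0 E=0 S=0 W=1
Step 5 [NS]: N:empty,E:wait,S:empty,W:wait | queues: N=0 E=0 S=0 W=1
Step 6 [NS]: N:empty,E:wait,S:empty,W:wait | queues: N=0 E=0 S=0 W=1
Step 7 [EW]: N:wait,E:empty,S:wait,W:car7-GO | queues: N=0 E=0 S=0 W=0
Car 2 crosses at step 1

1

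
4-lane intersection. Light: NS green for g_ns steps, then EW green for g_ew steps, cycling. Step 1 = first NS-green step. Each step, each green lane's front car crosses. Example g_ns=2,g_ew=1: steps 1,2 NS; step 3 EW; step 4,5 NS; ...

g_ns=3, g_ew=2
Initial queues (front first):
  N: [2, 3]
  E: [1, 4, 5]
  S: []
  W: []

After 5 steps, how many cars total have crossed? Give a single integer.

Answer: 4

Derivation:
Step 1 [NS]: N:car2-GO,E:wait,S:empty,W:wait | queues: N=1 E=3 S=0 W=0
Step 2 [NS]: N:car3-GO,E:wait,S:empty,W:wait | queues: N=0 E=3 S=0 W=0
Step 3 [NS]: N:empty,E:wait,S:empty,W:wait | queues: N=0 E=3 S=0 W=0
Step 4 [EW]: N:wait,E:car1-GO,S:wait,W:empty | queues: N=0 E=2 S=0 W=0
Step 5 [EW]: N:wait,E:car4-GO,S:wait,W:empty | queues: N=0 E=1 S=0 W=0
Cars crossed by step 5: 4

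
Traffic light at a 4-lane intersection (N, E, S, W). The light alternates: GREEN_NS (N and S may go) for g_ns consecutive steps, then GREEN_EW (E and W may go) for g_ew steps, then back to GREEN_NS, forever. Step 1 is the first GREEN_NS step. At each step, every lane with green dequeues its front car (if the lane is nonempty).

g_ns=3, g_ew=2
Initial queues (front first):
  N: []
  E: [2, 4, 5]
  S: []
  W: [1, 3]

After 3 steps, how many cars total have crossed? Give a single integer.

Answer: 0

Derivation:
Step 1 [NS]: N:empty,E:wait,S:empty,W:wait | queues: N=0 E=3 S=0 W=2
Step 2 [NS]: N:empty,E:wait,S:empty,W:wait | queues: N=0 E=3 S=0 W=2
Step 3 [NS]: N:empty,E:wait,S:empty,W:wait | queues: N=0 E=3 S=0 W=2
Cars crossed by step 3: 0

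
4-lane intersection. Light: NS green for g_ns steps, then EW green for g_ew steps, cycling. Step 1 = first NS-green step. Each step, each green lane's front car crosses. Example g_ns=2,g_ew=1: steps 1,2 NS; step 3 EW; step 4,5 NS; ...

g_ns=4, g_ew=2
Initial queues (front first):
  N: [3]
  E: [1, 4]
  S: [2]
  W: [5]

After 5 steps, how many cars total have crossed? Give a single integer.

Step 1 [NS]: N:car3-GO,E:wait,S:car2-GO,W:wait | queues: N=0 E=2 S=0 W=1
Step 2 [NS]: N:empty,E:wait,S:empty,W:wait | queues: N=0 E=2 S=0 W=1
Step 3 [NS]: N:empty,E:wait,S:empty,W:wait | queues: N=0 E=2 S=0 W=1
Step 4 [NS]: N:empty,E:wait,S:empty,W:wait | queues: N=0 E=2 S=0 W=1
Step 5 [EW]: N:wait,E:car1-GO,S:wait,W:car5-GO | queues: N=0 E=1 S=0 W=0
Cars crossed by step 5: 4

Answer: 4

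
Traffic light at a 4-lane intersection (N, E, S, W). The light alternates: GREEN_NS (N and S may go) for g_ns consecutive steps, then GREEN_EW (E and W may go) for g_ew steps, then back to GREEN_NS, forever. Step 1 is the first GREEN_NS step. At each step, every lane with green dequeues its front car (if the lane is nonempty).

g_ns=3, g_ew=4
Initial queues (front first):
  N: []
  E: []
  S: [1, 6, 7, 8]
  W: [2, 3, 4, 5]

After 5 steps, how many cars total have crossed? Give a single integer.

Answer: 5

Derivation:
Step 1 [NS]: N:empty,E:wait,S:car1-GO,W:wait | queues: N=0 E=0 S=3 W=4
Step 2 [NS]: N:empty,E:wait,S:car6-GO,W:wait | queues: N=0 E=0 S=2 W=4
Step 3 [NS]: N:empty,E:wait,S:car7-GO,W:wait | queues: N=0 E=0 S=1 W=4
Step 4 [EW]: N:wait,E:empty,S:wait,W:car2-GO | queues: N=0 E=0 S=1 W=3
Step 5 [EW]: N:wait,E:empty,S:wait,W:car3-GO | queues: N=0 E=0 S=1 W=2
Cars crossed by step 5: 5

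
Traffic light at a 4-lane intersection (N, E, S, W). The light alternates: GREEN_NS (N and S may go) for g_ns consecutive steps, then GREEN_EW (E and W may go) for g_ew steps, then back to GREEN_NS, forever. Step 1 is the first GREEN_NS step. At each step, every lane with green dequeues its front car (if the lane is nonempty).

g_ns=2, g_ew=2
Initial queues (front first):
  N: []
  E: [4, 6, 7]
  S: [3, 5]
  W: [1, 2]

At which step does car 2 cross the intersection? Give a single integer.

Step 1 [NS]: N:empty,E:wait,S:car3-GO,W:wait | queues: N=0 E=3 S=1 W=2
Step 2 [NS]: N:empty,E:wait,S:car5-GO,W:wait | queues: N=0 E=3 S=0 W=2
Step 3 [EW]: N:wait,E:car4-GO,S:wait,W:car1-GO | queues: N=0 E=2 S=0 W=1
Step 4 [EW]: N:wait,E:car6-GO,S:wait,W:car2-GO | queues: N=0 E=1 S=0 W=0
Step 5 [NS]: N:empty,E:wait,S:empty,W:wait | queues: N=0 E=1 S=0 W=0
Step 6 [NS]: N:empty,E:wait,S:empty,W:wait | queues: N=0 E=1 S=0 W=0
Step 7 [EW]: N:wait,E:car7-GO,S:wait,W:empty | queues: N=0 E=0 S=0 W=0
Car 2 crosses at step 4

4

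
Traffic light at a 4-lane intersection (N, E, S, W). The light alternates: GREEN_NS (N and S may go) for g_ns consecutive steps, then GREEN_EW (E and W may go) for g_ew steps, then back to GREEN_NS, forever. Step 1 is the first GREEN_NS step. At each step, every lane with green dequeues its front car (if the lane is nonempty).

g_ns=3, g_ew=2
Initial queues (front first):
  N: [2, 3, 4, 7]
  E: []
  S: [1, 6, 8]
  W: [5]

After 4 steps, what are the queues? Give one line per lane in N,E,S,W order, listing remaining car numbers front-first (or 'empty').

Step 1 [NS]: N:car2-GO,E:wait,S:car1-GO,W:wait | queues: N=3 E=0 S=2 W=1
Step 2 [NS]: N:car3-GO,E:wait,S:car6-GO,W:wait | queues: N=2 E=0 S=1 W=1
Step 3 [NS]: N:car4-GO,E:wait,S:car8-GO,W:wait | queues: N=1 E=0 S=0 W=1
Step 4 [EW]: N:wait,E:empty,S:wait,W:car5-GO | queues: N=1 E=0 S=0 W=0

N: 7
E: empty
S: empty
W: empty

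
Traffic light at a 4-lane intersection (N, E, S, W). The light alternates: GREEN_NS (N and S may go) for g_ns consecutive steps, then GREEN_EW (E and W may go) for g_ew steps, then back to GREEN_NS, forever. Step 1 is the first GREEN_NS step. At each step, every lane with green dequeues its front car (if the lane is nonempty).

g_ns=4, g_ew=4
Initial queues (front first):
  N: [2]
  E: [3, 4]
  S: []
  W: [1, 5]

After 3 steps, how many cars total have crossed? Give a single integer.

Step 1 [NS]: N:car2-GO,E:wait,S:empty,W:wait | queues: N=0 E=2 S=0 W=2
Step 2 [NS]: N:empty,E:wait,S:empty,W:wait | queues: N=0 E=2 S=0 W=2
Step 3 [NS]: N:empty,E:wait,S:empty,W:wait | queues: N=0 E=2 S=0 W=2
Cars crossed by step 3: 1

Answer: 1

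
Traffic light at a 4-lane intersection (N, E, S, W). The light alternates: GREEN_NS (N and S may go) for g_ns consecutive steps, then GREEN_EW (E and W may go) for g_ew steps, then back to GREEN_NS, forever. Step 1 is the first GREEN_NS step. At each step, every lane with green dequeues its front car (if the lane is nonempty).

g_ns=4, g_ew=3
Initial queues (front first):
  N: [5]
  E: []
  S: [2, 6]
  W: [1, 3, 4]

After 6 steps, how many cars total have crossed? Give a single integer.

Answer: 5

Derivation:
Step 1 [NS]: N:car5-GO,E:wait,S:car2-GO,W:wait | queues: N=0 E=0 S=1 W=3
Step 2 [NS]: N:empty,E:wait,S:car6-GO,W:wait | queues: N=0 E=0 S=0 W=3
Step 3 [NS]: N:empty,E:wait,S:empty,W:wait | queues: N=0 E=0 S=0 W=3
Step 4 [NS]: N:empty,E:wait,S:empty,W:wait | queues: N=0 E=0 S=0 W=3
Step 5 [EW]: N:wait,E:empty,S:wait,W:car1-GO | queues: N=0 E=0 S=0 W=2
Step 6 [EW]: N:wait,E:empty,S:wait,W:car3-GO | queues: N=0 E=0 S=0 W=1
Cars crossed by step 6: 5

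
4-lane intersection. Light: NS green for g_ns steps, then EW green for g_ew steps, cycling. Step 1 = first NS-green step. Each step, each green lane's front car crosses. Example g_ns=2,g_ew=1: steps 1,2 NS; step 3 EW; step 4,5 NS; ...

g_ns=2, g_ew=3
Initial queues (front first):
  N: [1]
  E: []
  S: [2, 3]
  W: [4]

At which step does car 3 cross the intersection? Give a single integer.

Step 1 [NS]: N:car1-GO,E:wait,S:car2-GO,W:wait | queues: N=0 E=0 S=1 W=1
Step 2 [NS]: N:empty,E:wait,S:car3-GO,W:wait | queues: N=0 E=0 S=0 W=1
Step 3 [EW]: N:wait,E:empty,S:wait,W:car4-GO | queues: N=0 E=0 S=0 W=0
Car 3 crosses at step 2

2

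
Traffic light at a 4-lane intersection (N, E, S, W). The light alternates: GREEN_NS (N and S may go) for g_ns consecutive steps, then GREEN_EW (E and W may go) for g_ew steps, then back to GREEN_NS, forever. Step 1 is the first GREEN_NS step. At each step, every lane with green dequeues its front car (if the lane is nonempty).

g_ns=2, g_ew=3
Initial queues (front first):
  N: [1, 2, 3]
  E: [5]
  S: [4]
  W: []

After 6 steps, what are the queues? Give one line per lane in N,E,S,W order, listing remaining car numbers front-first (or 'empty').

Step 1 [NS]: N:car1-GO,E:wait,S:car4-GO,W:wait | queues: N=2 E=1 S=0 W=0
Step 2 [NS]: N:car2-GO,E:wait,S:empty,W:wait | queues: N=1 E=1 S=0 W=0
Step 3 [EW]: N:wait,E:car5-GO,S:wait,W:empty | queues: N=1 E=0 S=0 W=0
Step 4 [EW]: N:wait,E:empty,S:wait,W:empty | queues: N=1 E=0 S=0 W=0
Step 5 [EW]: N:wait,E:empty,S:wait,W:empty | queues: N=1 E=0 S=0 W=0
Step 6 [NS]: N:car3-GO,E:wait,S:empty,W:wait | queues: N=0 E=0 S=0 W=0

N: empty
E: empty
S: empty
W: empty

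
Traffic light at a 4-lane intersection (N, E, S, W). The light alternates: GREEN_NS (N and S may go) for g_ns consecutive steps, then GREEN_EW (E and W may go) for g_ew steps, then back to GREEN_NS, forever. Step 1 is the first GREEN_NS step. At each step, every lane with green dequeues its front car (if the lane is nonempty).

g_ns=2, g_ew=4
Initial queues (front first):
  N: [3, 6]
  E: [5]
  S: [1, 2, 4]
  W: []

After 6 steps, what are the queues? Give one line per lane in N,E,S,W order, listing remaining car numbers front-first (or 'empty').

Step 1 [NS]: N:car3-GO,E:wait,S:car1-GO,W:wait | queues: N=1 E=1 S=2 W=0
Step 2 [NS]: N:car6-GO,E:wait,S:car2-GO,W:wait | queues: N=0 E=1 S=1 W=0
Step 3 [EW]: N:wait,E:car5-GO,S:wait,W:empty | queues: N=0 E=0 S=1 W=0
Step 4 [EW]: N:wait,E:empty,S:wait,W:empty | queues: N=0 E=0 S=1 W=0
Step 5 [EW]: N:wait,E:empty,S:wait,W:empty | queues: N=0 E=0 S=1 W=0
Step 6 [EW]: N:wait,E:empty,S:wait,W:empty | queues: N=0 E=0 S=1 W=0

N: empty
E: empty
S: 4
W: empty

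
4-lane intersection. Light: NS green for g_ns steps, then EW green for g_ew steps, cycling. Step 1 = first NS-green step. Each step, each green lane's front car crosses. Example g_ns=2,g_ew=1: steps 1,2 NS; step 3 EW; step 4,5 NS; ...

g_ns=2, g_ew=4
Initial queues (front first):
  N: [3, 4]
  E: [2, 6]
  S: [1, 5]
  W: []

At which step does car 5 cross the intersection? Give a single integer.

Step 1 [NS]: N:car3-GO,E:wait,S:car1-GO,W:wait | queues: N=1 E=2 S=1 W=0
Step 2 [NS]: N:car4-GO,E:wait,S:car5-GO,W:wait | queues: N=0 E=2 S=0 W=0
Step 3 [EW]: N:wait,E:car2-GO,S:wait,W:empty | queues: N=0 E=1 S=0 W=0
Step 4 [EW]: N:wait,E:car6-GO,S:wait,W:empty | queues: N=0 E=0 S=0 W=0
Car 5 crosses at step 2

2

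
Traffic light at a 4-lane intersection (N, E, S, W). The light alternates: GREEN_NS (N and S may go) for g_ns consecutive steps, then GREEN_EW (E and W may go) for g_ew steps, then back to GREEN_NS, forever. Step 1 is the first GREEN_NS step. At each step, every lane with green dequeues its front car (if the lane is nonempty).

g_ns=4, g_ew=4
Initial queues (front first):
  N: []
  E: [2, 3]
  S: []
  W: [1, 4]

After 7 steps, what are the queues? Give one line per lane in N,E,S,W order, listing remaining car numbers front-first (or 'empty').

Step 1 [NS]: N:empty,E:wait,S:empty,W:wait | queues: N=0 E=2 S=0 W=2
Step 2 [NS]: N:empty,E:wait,S:empty,W:wait | queues: N=0 E=2 S=0 W=2
Step 3 [NS]: N:empty,E:wait,S:empty,W:wait | queues: N=0 E=2 S=0 W=2
Step 4 [NS]: N:empty,E:wait,S:empty,W:wait | queues: N=0 E=2 S=0 W=2
Step 5 [EW]: N:wait,E:car2-GO,S:wait,W:car1-GO | queues: N=0 E=1 S=0 W=1
Step 6 [EW]: N:wait,E:car3-GO,S:wait,W:car4-GO | queues: N=0 E=0 S=0 W=0

N: empty
E: empty
S: empty
W: empty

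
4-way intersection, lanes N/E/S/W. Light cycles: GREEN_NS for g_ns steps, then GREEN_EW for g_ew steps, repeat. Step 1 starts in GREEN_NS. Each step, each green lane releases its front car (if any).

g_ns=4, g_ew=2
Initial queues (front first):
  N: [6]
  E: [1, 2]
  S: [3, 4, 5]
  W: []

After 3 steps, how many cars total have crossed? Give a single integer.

Step 1 [NS]: N:car6-GO,E:wait,S:car3-GO,W:wait | queues: N=0 E=2 S=2 W=0
Step 2 [NS]: N:empty,E:wait,S:car4-GO,W:wait | queues: N=0 E=2 S=1 W=0
Step 3 [NS]: N:empty,E:wait,S:car5-GO,W:wait | queues: N=0 E=2 S=0 W=0
Cars crossed by step 3: 4

Answer: 4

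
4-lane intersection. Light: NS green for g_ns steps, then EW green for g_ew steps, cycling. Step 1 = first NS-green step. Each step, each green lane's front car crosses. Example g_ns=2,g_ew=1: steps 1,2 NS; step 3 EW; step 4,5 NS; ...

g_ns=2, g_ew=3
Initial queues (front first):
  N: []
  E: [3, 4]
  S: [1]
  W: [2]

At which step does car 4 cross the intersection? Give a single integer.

Step 1 [NS]: N:empty,E:wait,S:car1-GO,W:wait | queues: N=0 E=2 S=0 W=1
Step 2 [NS]: N:empty,E:wait,S:empty,W:wait | queues: N=0 E=2 S=0 W=1
Step 3 [EW]: N:wait,E:car3-GO,S:wait,W:car2-GO | queues: N=0 E=1 S=0 W=0
Step 4 [EW]: N:wait,E:car4-GO,S:wait,W:empty | queues: N=0 E=0 S=0 W=0
Car 4 crosses at step 4

4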